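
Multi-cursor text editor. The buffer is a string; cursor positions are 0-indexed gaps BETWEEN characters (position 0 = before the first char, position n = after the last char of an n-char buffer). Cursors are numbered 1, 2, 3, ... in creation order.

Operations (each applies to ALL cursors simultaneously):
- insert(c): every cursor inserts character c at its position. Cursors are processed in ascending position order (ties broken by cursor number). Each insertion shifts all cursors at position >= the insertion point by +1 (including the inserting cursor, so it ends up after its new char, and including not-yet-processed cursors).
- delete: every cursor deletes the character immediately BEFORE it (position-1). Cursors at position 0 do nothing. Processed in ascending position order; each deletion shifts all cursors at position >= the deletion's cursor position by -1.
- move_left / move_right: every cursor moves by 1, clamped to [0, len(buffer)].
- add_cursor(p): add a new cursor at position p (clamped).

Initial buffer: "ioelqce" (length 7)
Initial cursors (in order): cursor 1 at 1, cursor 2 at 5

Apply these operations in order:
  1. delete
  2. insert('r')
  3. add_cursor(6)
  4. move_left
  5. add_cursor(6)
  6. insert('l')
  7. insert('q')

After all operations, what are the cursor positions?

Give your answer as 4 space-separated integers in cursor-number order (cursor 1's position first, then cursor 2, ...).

Answer: 2 8 11 14

Derivation:
After op 1 (delete): buffer="oelce" (len 5), cursors c1@0 c2@3, authorship .....
After op 2 (insert('r')): buffer="roelrce" (len 7), cursors c1@1 c2@5, authorship 1...2..
After op 3 (add_cursor(6)): buffer="roelrce" (len 7), cursors c1@1 c2@5 c3@6, authorship 1...2..
After op 4 (move_left): buffer="roelrce" (len 7), cursors c1@0 c2@4 c3@5, authorship 1...2..
After op 5 (add_cursor(6)): buffer="roelrce" (len 7), cursors c1@0 c2@4 c3@5 c4@6, authorship 1...2..
After op 6 (insert('l')): buffer="lroellrlcle" (len 11), cursors c1@1 c2@6 c3@8 c4@10, authorship 11...223.4.
After op 7 (insert('q')): buffer="lqroellqrlqclqe" (len 15), cursors c1@2 c2@8 c3@11 c4@14, authorship 111...22233.44.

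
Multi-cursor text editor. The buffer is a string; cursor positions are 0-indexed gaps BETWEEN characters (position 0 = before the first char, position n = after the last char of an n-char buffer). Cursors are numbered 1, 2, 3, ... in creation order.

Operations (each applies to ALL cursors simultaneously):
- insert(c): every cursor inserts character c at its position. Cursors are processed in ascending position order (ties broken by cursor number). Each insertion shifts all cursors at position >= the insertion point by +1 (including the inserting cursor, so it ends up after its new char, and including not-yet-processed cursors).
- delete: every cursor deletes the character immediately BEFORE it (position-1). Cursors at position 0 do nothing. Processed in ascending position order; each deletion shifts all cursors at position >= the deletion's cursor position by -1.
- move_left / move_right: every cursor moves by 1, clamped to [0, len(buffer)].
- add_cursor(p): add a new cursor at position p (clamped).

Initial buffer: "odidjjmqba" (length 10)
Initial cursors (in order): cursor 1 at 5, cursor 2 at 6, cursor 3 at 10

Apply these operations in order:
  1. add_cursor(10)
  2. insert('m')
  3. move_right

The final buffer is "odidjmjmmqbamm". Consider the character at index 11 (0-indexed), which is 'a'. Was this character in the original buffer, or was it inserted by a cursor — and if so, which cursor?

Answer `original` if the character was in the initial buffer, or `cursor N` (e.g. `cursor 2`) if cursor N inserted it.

After op 1 (add_cursor(10)): buffer="odidjjmqba" (len 10), cursors c1@5 c2@6 c3@10 c4@10, authorship ..........
After op 2 (insert('m')): buffer="odidjmjmmqbamm" (len 14), cursors c1@6 c2@8 c3@14 c4@14, authorship .....1.2....34
After op 3 (move_right): buffer="odidjmjmmqbamm" (len 14), cursors c1@7 c2@9 c3@14 c4@14, authorship .....1.2....34
Authorship (.=original, N=cursor N): . . . . . 1 . 2 . . . . 3 4
Index 11: author = original

Answer: original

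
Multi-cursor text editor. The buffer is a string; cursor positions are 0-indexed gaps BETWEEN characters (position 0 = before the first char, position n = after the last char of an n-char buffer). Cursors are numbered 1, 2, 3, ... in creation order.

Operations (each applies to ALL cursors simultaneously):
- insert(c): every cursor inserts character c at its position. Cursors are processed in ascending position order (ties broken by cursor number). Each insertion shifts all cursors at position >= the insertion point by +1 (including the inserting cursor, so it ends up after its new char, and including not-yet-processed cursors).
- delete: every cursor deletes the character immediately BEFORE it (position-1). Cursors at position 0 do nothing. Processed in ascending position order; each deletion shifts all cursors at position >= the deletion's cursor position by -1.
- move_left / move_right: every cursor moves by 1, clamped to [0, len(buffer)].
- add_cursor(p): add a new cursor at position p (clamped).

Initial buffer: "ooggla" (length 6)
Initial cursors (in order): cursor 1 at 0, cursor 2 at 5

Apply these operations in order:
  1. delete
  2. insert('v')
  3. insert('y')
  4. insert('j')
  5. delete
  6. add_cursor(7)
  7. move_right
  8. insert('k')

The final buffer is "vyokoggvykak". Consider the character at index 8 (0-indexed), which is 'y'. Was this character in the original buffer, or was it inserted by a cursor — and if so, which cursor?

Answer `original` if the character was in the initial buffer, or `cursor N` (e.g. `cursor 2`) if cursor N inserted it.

Answer: cursor 2

Derivation:
After op 1 (delete): buffer="oogga" (len 5), cursors c1@0 c2@4, authorship .....
After op 2 (insert('v')): buffer="vooggva" (len 7), cursors c1@1 c2@6, authorship 1....2.
After op 3 (insert('y')): buffer="vyooggvya" (len 9), cursors c1@2 c2@8, authorship 11....22.
After op 4 (insert('j')): buffer="vyjooggvyja" (len 11), cursors c1@3 c2@10, authorship 111....222.
After op 5 (delete): buffer="vyooggvya" (len 9), cursors c1@2 c2@8, authorship 11....22.
After op 6 (add_cursor(7)): buffer="vyooggvya" (len 9), cursors c1@2 c3@7 c2@8, authorship 11....22.
After op 7 (move_right): buffer="vyooggvya" (len 9), cursors c1@3 c3@8 c2@9, authorship 11....22.
After op 8 (insert('k')): buffer="vyokoggvykak" (len 12), cursors c1@4 c3@10 c2@12, authorship 11.1...223.2
Authorship (.=original, N=cursor N): 1 1 . 1 . . . 2 2 3 . 2
Index 8: author = 2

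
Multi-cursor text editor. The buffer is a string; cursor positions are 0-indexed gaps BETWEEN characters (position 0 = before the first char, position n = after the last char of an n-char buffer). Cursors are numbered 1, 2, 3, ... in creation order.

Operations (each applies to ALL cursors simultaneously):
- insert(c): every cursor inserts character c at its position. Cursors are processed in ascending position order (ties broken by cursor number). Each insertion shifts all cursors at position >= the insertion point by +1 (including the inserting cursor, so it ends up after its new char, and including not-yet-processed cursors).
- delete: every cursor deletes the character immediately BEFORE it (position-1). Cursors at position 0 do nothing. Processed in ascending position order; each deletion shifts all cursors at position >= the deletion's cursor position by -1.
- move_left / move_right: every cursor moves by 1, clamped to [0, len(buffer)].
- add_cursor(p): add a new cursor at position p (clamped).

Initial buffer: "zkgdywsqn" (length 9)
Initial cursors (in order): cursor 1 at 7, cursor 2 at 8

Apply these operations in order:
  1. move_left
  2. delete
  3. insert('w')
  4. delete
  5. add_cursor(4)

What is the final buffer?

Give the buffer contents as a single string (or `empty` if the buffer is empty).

After op 1 (move_left): buffer="zkgdywsqn" (len 9), cursors c1@6 c2@7, authorship .........
After op 2 (delete): buffer="zkgdyqn" (len 7), cursors c1@5 c2@5, authorship .......
After op 3 (insert('w')): buffer="zkgdywwqn" (len 9), cursors c1@7 c2@7, authorship .....12..
After op 4 (delete): buffer="zkgdyqn" (len 7), cursors c1@5 c2@5, authorship .......
After op 5 (add_cursor(4)): buffer="zkgdyqn" (len 7), cursors c3@4 c1@5 c2@5, authorship .......

Answer: zkgdyqn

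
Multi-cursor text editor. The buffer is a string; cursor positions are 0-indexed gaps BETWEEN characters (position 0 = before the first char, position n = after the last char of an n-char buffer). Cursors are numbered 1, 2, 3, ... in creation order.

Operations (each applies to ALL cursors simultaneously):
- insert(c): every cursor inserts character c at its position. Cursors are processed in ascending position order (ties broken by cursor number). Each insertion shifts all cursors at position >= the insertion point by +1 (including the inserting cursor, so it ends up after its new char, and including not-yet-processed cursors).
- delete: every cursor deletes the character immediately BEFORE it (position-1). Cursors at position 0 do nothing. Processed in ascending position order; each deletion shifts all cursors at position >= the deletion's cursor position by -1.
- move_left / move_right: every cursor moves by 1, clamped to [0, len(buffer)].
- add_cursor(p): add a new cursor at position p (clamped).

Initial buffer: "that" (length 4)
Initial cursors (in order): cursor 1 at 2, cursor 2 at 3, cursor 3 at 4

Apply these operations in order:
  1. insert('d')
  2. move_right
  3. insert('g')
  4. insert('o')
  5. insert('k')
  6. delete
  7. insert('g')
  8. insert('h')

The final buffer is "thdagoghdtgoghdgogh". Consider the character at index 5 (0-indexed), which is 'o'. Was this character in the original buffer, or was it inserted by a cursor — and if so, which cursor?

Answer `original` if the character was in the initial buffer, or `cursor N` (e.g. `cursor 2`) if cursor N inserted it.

Answer: cursor 1

Derivation:
After op 1 (insert('d')): buffer="thdadtd" (len 7), cursors c1@3 c2@5 c3@7, authorship ..1.2.3
After op 2 (move_right): buffer="thdadtd" (len 7), cursors c1@4 c2@6 c3@7, authorship ..1.2.3
After op 3 (insert('g')): buffer="thdagdtgdg" (len 10), cursors c1@5 c2@8 c3@10, authorship ..1.12.233
After op 4 (insert('o')): buffer="thdagodtgodgo" (len 13), cursors c1@6 c2@10 c3@13, authorship ..1.112.22333
After op 5 (insert('k')): buffer="thdagokdtgokdgok" (len 16), cursors c1@7 c2@12 c3@16, authorship ..1.1112.2223333
After op 6 (delete): buffer="thdagodtgodgo" (len 13), cursors c1@6 c2@10 c3@13, authorship ..1.112.22333
After op 7 (insert('g')): buffer="thdagogdtgogdgog" (len 16), cursors c1@7 c2@12 c3@16, authorship ..1.1112.2223333
After op 8 (insert('h')): buffer="thdagoghdtgoghdgogh" (len 19), cursors c1@8 c2@14 c3@19, authorship ..1.11112.222233333
Authorship (.=original, N=cursor N): . . 1 . 1 1 1 1 2 . 2 2 2 2 3 3 3 3 3
Index 5: author = 1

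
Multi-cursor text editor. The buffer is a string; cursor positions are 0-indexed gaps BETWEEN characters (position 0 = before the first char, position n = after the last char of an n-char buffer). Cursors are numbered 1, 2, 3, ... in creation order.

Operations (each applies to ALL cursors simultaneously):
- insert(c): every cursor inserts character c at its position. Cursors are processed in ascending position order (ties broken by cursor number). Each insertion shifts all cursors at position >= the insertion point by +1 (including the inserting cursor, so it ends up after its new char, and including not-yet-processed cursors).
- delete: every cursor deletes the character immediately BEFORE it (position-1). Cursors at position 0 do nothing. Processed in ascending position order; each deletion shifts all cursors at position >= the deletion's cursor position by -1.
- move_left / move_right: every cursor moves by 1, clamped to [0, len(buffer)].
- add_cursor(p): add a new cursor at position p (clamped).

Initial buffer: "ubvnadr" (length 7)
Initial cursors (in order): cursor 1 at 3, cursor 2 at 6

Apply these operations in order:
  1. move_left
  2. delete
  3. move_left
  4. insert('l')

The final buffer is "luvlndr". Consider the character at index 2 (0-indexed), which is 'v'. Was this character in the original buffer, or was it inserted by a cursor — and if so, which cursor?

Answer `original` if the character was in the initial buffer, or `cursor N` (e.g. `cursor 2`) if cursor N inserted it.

Answer: original

Derivation:
After op 1 (move_left): buffer="ubvnadr" (len 7), cursors c1@2 c2@5, authorship .......
After op 2 (delete): buffer="uvndr" (len 5), cursors c1@1 c2@3, authorship .....
After op 3 (move_left): buffer="uvndr" (len 5), cursors c1@0 c2@2, authorship .....
After op 4 (insert('l')): buffer="luvlndr" (len 7), cursors c1@1 c2@4, authorship 1..2...
Authorship (.=original, N=cursor N): 1 . . 2 . . .
Index 2: author = original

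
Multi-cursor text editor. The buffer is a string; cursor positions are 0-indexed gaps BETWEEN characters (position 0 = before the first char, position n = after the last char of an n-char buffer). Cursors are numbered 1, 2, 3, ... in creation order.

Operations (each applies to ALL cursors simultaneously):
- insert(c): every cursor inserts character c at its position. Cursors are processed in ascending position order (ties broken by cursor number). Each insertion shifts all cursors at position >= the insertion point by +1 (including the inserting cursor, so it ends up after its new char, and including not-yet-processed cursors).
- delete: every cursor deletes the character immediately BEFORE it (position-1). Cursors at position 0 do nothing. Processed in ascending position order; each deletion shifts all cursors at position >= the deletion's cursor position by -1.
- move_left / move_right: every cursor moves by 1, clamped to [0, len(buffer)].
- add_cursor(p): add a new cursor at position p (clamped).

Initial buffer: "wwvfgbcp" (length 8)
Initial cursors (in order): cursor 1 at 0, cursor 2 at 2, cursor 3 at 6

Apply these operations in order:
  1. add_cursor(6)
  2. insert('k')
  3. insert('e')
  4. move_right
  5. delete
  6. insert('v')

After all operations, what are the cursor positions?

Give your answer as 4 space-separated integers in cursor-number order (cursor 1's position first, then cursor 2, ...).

Answer: 3 7 15 15

Derivation:
After op 1 (add_cursor(6)): buffer="wwvfgbcp" (len 8), cursors c1@0 c2@2 c3@6 c4@6, authorship ........
After op 2 (insert('k')): buffer="kwwkvfgbkkcp" (len 12), cursors c1@1 c2@4 c3@10 c4@10, authorship 1..2....34..
After op 3 (insert('e')): buffer="kewwkevfgbkkeecp" (len 16), cursors c1@2 c2@6 c3@14 c4@14, authorship 11..22....3434..
After op 4 (move_right): buffer="kewwkevfgbkkeecp" (len 16), cursors c1@3 c2@7 c3@15 c4@15, authorship 11..22....3434..
After op 5 (delete): buffer="kewkefgbkkep" (len 12), cursors c1@2 c2@5 c3@11 c4@11, authorship 11.22...343.
After op 6 (insert('v')): buffer="kevwkevfgbkkevvp" (len 16), cursors c1@3 c2@7 c3@15 c4@15, authorship 111.222...34334.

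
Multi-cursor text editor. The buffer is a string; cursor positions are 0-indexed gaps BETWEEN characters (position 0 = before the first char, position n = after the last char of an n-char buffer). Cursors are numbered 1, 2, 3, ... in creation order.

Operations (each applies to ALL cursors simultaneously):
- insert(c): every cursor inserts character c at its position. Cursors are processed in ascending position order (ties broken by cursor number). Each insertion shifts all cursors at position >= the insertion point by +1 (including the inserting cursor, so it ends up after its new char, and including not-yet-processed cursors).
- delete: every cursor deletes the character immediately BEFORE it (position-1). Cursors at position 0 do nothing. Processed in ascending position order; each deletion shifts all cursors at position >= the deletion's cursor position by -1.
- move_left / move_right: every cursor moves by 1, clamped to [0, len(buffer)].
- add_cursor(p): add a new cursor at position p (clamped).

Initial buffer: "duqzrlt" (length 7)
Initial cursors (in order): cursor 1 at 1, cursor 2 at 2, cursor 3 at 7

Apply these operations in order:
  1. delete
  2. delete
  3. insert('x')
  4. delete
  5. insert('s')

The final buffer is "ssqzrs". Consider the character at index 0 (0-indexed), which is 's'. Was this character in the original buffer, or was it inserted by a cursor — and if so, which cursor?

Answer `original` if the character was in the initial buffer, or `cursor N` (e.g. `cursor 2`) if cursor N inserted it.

Answer: cursor 1

Derivation:
After op 1 (delete): buffer="qzrl" (len 4), cursors c1@0 c2@0 c3@4, authorship ....
After op 2 (delete): buffer="qzr" (len 3), cursors c1@0 c2@0 c3@3, authorship ...
After op 3 (insert('x')): buffer="xxqzrx" (len 6), cursors c1@2 c2@2 c3@6, authorship 12...3
After op 4 (delete): buffer="qzr" (len 3), cursors c1@0 c2@0 c3@3, authorship ...
After op 5 (insert('s')): buffer="ssqzrs" (len 6), cursors c1@2 c2@2 c3@6, authorship 12...3
Authorship (.=original, N=cursor N): 1 2 . . . 3
Index 0: author = 1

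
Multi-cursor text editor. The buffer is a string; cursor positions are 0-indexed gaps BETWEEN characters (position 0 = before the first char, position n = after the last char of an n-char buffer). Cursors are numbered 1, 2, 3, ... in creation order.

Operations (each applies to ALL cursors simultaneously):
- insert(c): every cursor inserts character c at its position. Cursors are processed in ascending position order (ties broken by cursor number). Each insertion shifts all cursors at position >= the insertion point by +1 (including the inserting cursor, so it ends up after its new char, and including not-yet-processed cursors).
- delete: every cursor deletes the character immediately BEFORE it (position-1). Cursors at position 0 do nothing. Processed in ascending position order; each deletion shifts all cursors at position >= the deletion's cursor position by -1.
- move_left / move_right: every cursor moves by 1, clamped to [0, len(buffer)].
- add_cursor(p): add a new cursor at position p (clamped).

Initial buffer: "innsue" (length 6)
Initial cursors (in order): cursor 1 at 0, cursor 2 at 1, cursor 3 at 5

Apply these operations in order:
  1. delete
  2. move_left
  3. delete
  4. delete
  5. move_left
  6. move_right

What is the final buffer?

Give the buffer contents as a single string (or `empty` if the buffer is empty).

After op 1 (delete): buffer="nnse" (len 4), cursors c1@0 c2@0 c3@3, authorship ....
After op 2 (move_left): buffer="nnse" (len 4), cursors c1@0 c2@0 c3@2, authorship ....
After op 3 (delete): buffer="nse" (len 3), cursors c1@0 c2@0 c3@1, authorship ...
After op 4 (delete): buffer="se" (len 2), cursors c1@0 c2@0 c3@0, authorship ..
After op 5 (move_left): buffer="se" (len 2), cursors c1@0 c2@0 c3@0, authorship ..
After op 6 (move_right): buffer="se" (len 2), cursors c1@1 c2@1 c3@1, authorship ..

Answer: se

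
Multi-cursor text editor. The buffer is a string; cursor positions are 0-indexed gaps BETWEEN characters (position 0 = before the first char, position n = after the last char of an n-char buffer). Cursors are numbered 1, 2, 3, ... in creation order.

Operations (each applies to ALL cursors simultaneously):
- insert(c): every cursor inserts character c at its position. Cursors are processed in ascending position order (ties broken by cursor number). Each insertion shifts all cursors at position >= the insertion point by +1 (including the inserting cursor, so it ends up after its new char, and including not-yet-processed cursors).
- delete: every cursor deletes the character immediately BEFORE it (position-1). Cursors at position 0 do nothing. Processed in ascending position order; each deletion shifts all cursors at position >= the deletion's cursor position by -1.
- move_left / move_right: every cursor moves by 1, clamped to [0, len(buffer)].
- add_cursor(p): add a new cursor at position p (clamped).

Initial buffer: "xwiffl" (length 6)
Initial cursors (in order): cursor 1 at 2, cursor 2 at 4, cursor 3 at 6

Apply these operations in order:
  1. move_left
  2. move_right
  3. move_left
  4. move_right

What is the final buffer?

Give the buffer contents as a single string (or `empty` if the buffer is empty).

Answer: xwiffl

Derivation:
After op 1 (move_left): buffer="xwiffl" (len 6), cursors c1@1 c2@3 c3@5, authorship ......
After op 2 (move_right): buffer="xwiffl" (len 6), cursors c1@2 c2@4 c3@6, authorship ......
After op 3 (move_left): buffer="xwiffl" (len 6), cursors c1@1 c2@3 c3@5, authorship ......
After op 4 (move_right): buffer="xwiffl" (len 6), cursors c1@2 c2@4 c3@6, authorship ......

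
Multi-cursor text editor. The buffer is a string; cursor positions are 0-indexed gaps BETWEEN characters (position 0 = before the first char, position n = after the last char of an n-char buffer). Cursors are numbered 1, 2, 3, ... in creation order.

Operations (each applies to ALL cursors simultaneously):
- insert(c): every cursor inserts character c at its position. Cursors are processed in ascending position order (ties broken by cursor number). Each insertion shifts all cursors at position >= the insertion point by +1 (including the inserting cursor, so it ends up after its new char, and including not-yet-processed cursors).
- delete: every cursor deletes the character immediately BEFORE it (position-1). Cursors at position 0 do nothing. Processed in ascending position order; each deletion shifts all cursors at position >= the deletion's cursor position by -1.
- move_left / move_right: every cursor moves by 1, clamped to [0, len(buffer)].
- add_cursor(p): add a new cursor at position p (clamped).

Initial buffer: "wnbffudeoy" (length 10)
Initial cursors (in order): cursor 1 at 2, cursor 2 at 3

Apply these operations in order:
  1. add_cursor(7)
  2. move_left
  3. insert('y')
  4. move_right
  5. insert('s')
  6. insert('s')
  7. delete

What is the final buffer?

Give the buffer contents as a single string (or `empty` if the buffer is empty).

Answer: wynsybsffuydseoy

Derivation:
After op 1 (add_cursor(7)): buffer="wnbffudeoy" (len 10), cursors c1@2 c2@3 c3@7, authorship ..........
After op 2 (move_left): buffer="wnbffudeoy" (len 10), cursors c1@1 c2@2 c3@6, authorship ..........
After op 3 (insert('y')): buffer="wynybffuydeoy" (len 13), cursors c1@2 c2@4 c3@9, authorship .1.2....3....
After op 4 (move_right): buffer="wynybffuydeoy" (len 13), cursors c1@3 c2@5 c3@10, authorship .1.2....3....
After op 5 (insert('s')): buffer="wynsybsffuydseoy" (len 16), cursors c1@4 c2@7 c3@13, authorship .1.12.2...3.3...
After op 6 (insert('s')): buffer="wynssybssffuydsseoy" (len 19), cursors c1@5 c2@9 c3@16, authorship .1.112.22...3.33...
After op 7 (delete): buffer="wynsybsffuydseoy" (len 16), cursors c1@4 c2@7 c3@13, authorship .1.12.2...3.3...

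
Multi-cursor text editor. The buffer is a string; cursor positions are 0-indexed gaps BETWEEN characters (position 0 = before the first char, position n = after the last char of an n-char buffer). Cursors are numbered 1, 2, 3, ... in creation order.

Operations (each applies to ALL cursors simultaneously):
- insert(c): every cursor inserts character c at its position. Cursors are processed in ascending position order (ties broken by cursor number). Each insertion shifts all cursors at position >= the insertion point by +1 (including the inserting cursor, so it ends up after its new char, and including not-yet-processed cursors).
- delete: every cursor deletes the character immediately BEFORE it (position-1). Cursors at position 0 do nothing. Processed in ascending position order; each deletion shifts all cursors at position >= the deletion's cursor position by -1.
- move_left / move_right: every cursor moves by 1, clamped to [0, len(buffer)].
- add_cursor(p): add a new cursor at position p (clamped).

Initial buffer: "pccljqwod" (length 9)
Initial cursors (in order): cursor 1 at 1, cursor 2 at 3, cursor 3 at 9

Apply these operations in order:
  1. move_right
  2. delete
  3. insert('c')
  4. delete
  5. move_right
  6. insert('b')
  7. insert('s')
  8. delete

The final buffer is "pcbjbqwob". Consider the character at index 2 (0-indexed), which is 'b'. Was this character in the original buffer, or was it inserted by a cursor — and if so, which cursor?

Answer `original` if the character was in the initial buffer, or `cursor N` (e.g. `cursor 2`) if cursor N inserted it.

After op 1 (move_right): buffer="pccljqwod" (len 9), cursors c1@2 c2@4 c3@9, authorship .........
After op 2 (delete): buffer="pcjqwo" (len 6), cursors c1@1 c2@2 c3@6, authorship ......
After op 3 (insert('c')): buffer="pcccjqwoc" (len 9), cursors c1@2 c2@4 c3@9, authorship .1.2....3
After op 4 (delete): buffer="pcjqwo" (len 6), cursors c1@1 c2@2 c3@6, authorship ......
After op 5 (move_right): buffer="pcjqwo" (len 6), cursors c1@2 c2@3 c3@6, authorship ......
After op 6 (insert('b')): buffer="pcbjbqwob" (len 9), cursors c1@3 c2@5 c3@9, authorship ..1.2...3
After op 7 (insert('s')): buffer="pcbsjbsqwobs" (len 12), cursors c1@4 c2@7 c3@12, authorship ..11.22...33
After op 8 (delete): buffer="pcbjbqwob" (len 9), cursors c1@3 c2@5 c3@9, authorship ..1.2...3
Authorship (.=original, N=cursor N): . . 1 . 2 . . . 3
Index 2: author = 1

Answer: cursor 1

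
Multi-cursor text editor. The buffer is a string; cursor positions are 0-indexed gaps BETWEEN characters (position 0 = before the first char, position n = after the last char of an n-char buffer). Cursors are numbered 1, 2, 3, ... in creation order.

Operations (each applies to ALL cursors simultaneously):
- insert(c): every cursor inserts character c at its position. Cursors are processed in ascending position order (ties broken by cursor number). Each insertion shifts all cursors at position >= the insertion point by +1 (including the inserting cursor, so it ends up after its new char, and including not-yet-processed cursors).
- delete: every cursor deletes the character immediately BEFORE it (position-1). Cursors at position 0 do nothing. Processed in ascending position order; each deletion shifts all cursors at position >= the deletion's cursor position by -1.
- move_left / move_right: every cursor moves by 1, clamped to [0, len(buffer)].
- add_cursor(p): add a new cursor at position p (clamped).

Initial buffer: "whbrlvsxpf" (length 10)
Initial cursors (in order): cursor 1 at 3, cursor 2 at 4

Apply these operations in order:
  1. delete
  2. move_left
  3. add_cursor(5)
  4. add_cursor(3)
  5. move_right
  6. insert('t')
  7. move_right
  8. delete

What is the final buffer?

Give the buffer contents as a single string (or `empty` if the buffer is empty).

Answer: whtvtxtf

Derivation:
After op 1 (delete): buffer="whlvsxpf" (len 8), cursors c1@2 c2@2, authorship ........
After op 2 (move_left): buffer="whlvsxpf" (len 8), cursors c1@1 c2@1, authorship ........
After op 3 (add_cursor(5)): buffer="whlvsxpf" (len 8), cursors c1@1 c2@1 c3@5, authorship ........
After op 4 (add_cursor(3)): buffer="whlvsxpf" (len 8), cursors c1@1 c2@1 c4@3 c3@5, authorship ........
After op 5 (move_right): buffer="whlvsxpf" (len 8), cursors c1@2 c2@2 c4@4 c3@6, authorship ........
After op 6 (insert('t')): buffer="whttlvtsxtpf" (len 12), cursors c1@4 c2@4 c4@7 c3@10, authorship ..12..4..3..
After op 7 (move_right): buffer="whttlvtsxtpf" (len 12), cursors c1@5 c2@5 c4@8 c3@11, authorship ..12..4..3..
After op 8 (delete): buffer="whtvtxtf" (len 8), cursors c1@3 c2@3 c4@5 c3@7, authorship ..1.4.3.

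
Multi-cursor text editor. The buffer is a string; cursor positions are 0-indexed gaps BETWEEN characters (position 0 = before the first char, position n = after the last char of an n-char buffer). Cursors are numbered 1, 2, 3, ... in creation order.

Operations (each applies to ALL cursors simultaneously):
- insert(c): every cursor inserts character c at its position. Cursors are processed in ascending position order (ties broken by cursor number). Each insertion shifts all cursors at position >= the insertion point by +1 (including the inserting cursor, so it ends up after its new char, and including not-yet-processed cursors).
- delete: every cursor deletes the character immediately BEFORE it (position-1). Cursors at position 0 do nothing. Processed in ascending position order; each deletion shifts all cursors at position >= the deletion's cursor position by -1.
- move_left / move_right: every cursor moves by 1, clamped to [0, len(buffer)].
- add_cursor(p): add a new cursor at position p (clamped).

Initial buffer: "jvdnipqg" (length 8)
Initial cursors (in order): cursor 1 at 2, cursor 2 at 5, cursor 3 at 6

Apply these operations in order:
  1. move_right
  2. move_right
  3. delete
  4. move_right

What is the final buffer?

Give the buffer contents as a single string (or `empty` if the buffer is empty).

After op 1 (move_right): buffer="jvdnipqg" (len 8), cursors c1@3 c2@6 c3@7, authorship ........
After op 2 (move_right): buffer="jvdnipqg" (len 8), cursors c1@4 c2@7 c3@8, authorship ........
After op 3 (delete): buffer="jvdip" (len 5), cursors c1@3 c2@5 c3@5, authorship .....
After op 4 (move_right): buffer="jvdip" (len 5), cursors c1@4 c2@5 c3@5, authorship .....

Answer: jvdip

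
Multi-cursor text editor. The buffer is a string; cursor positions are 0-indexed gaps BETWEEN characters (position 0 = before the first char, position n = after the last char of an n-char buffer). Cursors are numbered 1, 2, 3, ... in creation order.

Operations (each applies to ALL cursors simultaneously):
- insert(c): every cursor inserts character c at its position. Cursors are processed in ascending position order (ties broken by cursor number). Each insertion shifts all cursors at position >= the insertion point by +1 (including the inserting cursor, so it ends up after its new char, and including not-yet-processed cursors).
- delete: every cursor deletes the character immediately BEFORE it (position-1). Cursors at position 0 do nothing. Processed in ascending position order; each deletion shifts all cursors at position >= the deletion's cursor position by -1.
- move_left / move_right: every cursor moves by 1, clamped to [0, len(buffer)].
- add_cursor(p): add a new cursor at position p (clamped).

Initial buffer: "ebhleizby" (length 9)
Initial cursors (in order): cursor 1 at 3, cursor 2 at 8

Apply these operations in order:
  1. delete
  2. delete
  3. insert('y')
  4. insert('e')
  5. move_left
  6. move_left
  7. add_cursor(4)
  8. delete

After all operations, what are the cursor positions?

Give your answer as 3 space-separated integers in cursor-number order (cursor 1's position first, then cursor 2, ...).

After op 1 (delete): buffer="ebleizy" (len 7), cursors c1@2 c2@6, authorship .......
After op 2 (delete): buffer="eleiy" (len 5), cursors c1@1 c2@4, authorship .....
After op 3 (insert('y')): buffer="eyleiyy" (len 7), cursors c1@2 c2@6, authorship .1...2.
After op 4 (insert('e')): buffer="eyeleiyey" (len 9), cursors c1@3 c2@8, authorship .11...22.
After op 5 (move_left): buffer="eyeleiyey" (len 9), cursors c1@2 c2@7, authorship .11...22.
After op 6 (move_left): buffer="eyeleiyey" (len 9), cursors c1@1 c2@6, authorship .11...22.
After op 7 (add_cursor(4)): buffer="eyeleiyey" (len 9), cursors c1@1 c3@4 c2@6, authorship .11...22.
After op 8 (delete): buffer="yeeyey" (len 6), cursors c1@0 c3@2 c2@3, authorship 11.22.

Answer: 0 3 2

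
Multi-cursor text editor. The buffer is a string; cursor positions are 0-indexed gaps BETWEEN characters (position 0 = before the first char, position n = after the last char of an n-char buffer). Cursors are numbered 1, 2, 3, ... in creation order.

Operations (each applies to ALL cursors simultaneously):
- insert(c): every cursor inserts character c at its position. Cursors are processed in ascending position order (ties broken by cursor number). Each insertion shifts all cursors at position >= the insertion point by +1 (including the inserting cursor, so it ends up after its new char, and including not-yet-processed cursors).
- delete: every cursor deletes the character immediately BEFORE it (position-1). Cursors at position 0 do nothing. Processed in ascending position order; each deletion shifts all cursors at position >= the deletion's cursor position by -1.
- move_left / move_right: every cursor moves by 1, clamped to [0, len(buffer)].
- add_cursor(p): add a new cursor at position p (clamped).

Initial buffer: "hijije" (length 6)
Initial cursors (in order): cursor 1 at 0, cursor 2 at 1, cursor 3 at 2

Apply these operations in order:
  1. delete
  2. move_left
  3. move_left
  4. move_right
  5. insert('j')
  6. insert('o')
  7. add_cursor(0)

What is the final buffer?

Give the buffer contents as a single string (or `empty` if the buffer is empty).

After op 1 (delete): buffer="jije" (len 4), cursors c1@0 c2@0 c3@0, authorship ....
After op 2 (move_left): buffer="jije" (len 4), cursors c1@0 c2@0 c3@0, authorship ....
After op 3 (move_left): buffer="jije" (len 4), cursors c1@0 c2@0 c3@0, authorship ....
After op 4 (move_right): buffer="jije" (len 4), cursors c1@1 c2@1 c3@1, authorship ....
After op 5 (insert('j')): buffer="jjjjije" (len 7), cursors c1@4 c2@4 c3@4, authorship .123...
After op 6 (insert('o')): buffer="jjjjoooije" (len 10), cursors c1@7 c2@7 c3@7, authorship .123123...
After op 7 (add_cursor(0)): buffer="jjjjoooije" (len 10), cursors c4@0 c1@7 c2@7 c3@7, authorship .123123...

Answer: jjjjoooije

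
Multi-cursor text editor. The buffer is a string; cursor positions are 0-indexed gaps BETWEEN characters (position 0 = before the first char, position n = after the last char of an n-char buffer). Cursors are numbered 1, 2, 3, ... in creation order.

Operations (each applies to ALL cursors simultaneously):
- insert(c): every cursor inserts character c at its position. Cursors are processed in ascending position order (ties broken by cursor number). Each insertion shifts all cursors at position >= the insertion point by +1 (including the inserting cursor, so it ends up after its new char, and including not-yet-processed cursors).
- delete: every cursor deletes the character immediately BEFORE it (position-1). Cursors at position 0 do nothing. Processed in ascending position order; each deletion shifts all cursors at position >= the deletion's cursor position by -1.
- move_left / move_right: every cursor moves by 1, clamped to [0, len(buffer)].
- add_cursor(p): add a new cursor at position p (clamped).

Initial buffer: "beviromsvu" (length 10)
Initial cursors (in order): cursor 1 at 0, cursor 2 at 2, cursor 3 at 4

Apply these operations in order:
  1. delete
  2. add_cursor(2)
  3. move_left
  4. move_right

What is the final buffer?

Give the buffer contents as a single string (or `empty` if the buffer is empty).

After op 1 (delete): buffer="bvromsvu" (len 8), cursors c1@0 c2@1 c3@2, authorship ........
After op 2 (add_cursor(2)): buffer="bvromsvu" (len 8), cursors c1@0 c2@1 c3@2 c4@2, authorship ........
After op 3 (move_left): buffer="bvromsvu" (len 8), cursors c1@0 c2@0 c3@1 c4@1, authorship ........
After op 4 (move_right): buffer="bvromsvu" (len 8), cursors c1@1 c2@1 c3@2 c4@2, authorship ........

Answer: bvromsvu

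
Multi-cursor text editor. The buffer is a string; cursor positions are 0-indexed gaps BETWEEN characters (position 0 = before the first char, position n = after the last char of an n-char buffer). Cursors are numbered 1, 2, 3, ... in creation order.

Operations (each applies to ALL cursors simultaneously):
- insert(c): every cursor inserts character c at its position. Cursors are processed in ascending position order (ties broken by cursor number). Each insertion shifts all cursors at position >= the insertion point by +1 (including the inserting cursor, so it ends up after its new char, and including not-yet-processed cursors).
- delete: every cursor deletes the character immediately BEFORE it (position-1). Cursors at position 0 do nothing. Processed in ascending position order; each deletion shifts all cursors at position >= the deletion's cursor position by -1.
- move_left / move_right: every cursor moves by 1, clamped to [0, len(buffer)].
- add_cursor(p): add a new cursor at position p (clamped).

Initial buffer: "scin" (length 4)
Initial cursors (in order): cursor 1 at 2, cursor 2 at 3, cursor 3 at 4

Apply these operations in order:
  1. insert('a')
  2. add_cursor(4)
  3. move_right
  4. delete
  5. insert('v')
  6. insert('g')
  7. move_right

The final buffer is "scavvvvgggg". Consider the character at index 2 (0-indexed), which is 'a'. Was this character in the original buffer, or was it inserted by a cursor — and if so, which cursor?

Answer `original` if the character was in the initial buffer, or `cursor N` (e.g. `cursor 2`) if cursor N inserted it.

Answer: cursor 1

Derivation:
After op 1 (insert('a')): buffer="scaiana" (len 7), cursors c1@3 c2@5 c3@7, authorship ..1.2.3
After op 2 (add_cursor(4)): buffer="scaiana" (len 7), cursors c1@3 c4@4 c2@5 c3@7, authorship ..1.2.3
After op 3 (move_right): buffer="scaiana" (len 7), cursors c1@4 c4@5 c2@6 c3@7, authorship ..1.2.3
After op 4 (delete): buffer="sca" (len 3), cursors c1@3 c2@3 c3@3 c4@3, authorship ..1
After op 5 (insert('v')): buffer="scavvvv" (len 7), cursors c1@7 c2@7 c3@7 c4@7, authorship ..11234
After op 6 (insert('g')): buffer="scavvvvgggg" (len 11), cursors c1@11 c2@11 c3@11 c4@11, authorship ..112341234
After op 7 (move_right): buffer="scavvvvgggg" (len 11), cursors c1@11 c2@11 c3@11 c4@11, authorship ..112341234
Authorship (.=original, N=cursor N): . . 1 1 2 3 4 1 2 3 4
Index 2: author = 1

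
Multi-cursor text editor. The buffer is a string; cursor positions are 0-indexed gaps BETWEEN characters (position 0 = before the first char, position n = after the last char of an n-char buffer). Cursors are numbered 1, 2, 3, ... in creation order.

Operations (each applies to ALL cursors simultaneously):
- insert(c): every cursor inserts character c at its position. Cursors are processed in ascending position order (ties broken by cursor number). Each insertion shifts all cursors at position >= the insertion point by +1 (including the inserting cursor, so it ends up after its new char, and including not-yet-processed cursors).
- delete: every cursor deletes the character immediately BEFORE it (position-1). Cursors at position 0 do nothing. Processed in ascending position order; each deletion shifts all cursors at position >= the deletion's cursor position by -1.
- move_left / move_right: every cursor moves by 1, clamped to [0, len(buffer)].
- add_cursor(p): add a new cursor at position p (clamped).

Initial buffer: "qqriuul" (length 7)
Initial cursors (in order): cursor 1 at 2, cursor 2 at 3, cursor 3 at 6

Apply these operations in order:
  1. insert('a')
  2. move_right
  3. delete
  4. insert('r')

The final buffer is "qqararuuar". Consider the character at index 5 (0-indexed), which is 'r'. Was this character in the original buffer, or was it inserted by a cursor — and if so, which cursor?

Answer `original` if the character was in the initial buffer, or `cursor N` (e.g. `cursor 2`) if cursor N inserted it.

Answer: cursor 2

Derivation:
After op 1 (insert('a')): buffer="qqaraiuual" (len 10), cursors c1@3 c2@5 c3@9, authorship ..1.2...3.
After op 2 (move_right): buffer="qqaraiuual" (len 10), cursors c1@4 c2@6 c3@10, authorship ..1.2...3.
After op 3 (delete): buffer="qqaauua" (len 7), cursors c1@3 c2@4 c3@7, authorship ..12..3
After op 4 (insert('r')): buffer="qqararuuar" (len 10), cursors c1@4 c2@6 c3@10, authorship ..1122..33
Authorship (.=original, N=cursor N): . . 1 1 2 2 . . 3 3
Index 5: author = 2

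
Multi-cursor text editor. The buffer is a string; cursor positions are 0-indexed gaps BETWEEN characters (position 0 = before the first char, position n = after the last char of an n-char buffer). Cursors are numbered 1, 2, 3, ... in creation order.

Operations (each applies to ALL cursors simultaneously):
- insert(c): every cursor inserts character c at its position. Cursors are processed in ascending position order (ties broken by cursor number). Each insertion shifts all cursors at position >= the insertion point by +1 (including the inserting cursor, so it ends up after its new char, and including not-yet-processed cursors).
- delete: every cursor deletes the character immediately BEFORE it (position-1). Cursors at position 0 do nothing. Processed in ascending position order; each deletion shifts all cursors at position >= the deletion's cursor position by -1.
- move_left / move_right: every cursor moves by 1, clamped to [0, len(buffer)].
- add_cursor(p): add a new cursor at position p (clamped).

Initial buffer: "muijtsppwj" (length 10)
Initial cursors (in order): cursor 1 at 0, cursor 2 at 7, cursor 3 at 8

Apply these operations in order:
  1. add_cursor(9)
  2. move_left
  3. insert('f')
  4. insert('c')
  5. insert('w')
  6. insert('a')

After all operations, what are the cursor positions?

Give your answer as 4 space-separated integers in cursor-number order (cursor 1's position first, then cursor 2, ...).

After op 1 (add_cursor(9)): buffer="muijtsppwj" (len 10), cursors c1@0 c2@7 c3@8 c4@9, authorship ..........
After op 2 (move_left): buffer="muijtsppwj" (len 10), cursors c1@0 c2@6 c3@7 c4@8, authorship ..........
After op 3 (insert('f')): buffer="fmuijtsfpfpfwj" (len 14), cursors c1@1 c2@8 c3@10 c4@12, authorship 1......2.3.4..
After op 4 (insert('c')): buffer="fcmuijtsfcpfcpfcwj" (len 18), cursors c1@2 c2@10 c3@13 c4@16, authorship 11......22.33.44..
After op 5 (insert('w')): buffer="fcwmuijtsfcwpfcwpfcwwj" (len 22), cursors c1@3 c2@12 c3@16 c4@20, authorship 111......222.333.444..
After op 6 (insert('a')): buffer="fcwamuijtsfcwapfcwapfcwawj" (len 26), cursors c1@4 c2@14 c3@19 c4@24, authorship 1111......2222.3333.4444..

Answer: 4 14 19 24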